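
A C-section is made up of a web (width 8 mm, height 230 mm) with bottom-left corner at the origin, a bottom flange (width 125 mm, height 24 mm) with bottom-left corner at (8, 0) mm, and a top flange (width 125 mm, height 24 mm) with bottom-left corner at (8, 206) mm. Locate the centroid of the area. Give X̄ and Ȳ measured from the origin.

X̄ = 54.89 mm, Ȳ = 115.00 mm

web: A = 8 × 230 = 1840.00, centroid at (4.00, 115.00).
bottom flange: A = 125 × 24 = 3000.00, centroid at (70.50, 12.00).
top flange: A = 125 × 24 = 3000.00, centroid at (70.50, 218.00).
ΣA = 7840.00 mm², ΣAX̄ = 430360.00 mm³, ΣAȲ = 901600.00 mm³.
X̄ = 430360.00/7840.00 = 54.89 mm; Ȳ = 901600.00/7840.00 = 115.00 mm.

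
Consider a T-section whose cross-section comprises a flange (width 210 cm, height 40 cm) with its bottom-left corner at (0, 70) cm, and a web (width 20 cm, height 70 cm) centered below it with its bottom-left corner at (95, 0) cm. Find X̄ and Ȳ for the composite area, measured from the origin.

web: A = 20 × 70 = 1400.00, centroid at (105.00, 35.00).
flange: A = 210 × 40 = 8400.00, centroid at (105.00, 90.00).
ΣA = 9800.00 cm², ΣAX̄ = 1029000.00 cm³, ΣAȲ = 805000.00 cm³.
X̄ = 1029000.00/9800.00 = 105.00 cm; Ȳ = 805000.00/9800.00 = 82.14 cm.

X̄ = 105.00 cm, Ȳ = 82.14 cm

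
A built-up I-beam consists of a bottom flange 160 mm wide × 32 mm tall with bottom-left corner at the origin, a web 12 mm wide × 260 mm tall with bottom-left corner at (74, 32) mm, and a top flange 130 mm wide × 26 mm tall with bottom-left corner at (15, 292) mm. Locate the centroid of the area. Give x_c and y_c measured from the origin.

x_c = 80.00 mm, y_c = 139.27 mm

bottom flange: A = 160 × 32 = 5120.00, centroid at (80.00, 16.00).
web: A = 12 × 260 = 3120.00, centroid at (80.00, 162.00).
top flange: A = 130 × 26 = 3380.00, centroid at (80.00, 305.00).
ΣA = 11620.00 mm²
ΣAx_c = (5120.00)(80.00) + (3120.00)(80.00) + (3380.00)(80.00) = 929600.00 mm³
ΣAy_c = (5120.00)(16.00) + (3120.00)(162.00) + (3380.00)(305.00) = 1618260.00 mm³
x_c = 929600.00 / 11620.00 = 80.00 mm
y_c = 1618260.00 / 11620.00 = 139.27 mm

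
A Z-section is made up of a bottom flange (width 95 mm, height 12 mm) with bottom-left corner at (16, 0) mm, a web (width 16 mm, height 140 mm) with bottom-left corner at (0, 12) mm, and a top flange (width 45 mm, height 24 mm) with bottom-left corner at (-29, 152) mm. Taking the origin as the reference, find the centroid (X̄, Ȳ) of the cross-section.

X̄ = 18.67 mm, Ȳ = 82.43 mm

Part | A | x̄ᵢ | ȳᵢ | A·x̄ᵢ | A·ȳᵢ
bottom flange | 1140.00 | 63.50 | 6.00 | 72390.00 | 6840.00
web | 2240.00 | 8.00 | 82.00 | 17920.00 | 183680.00
top flange | 1080.00 | -6.50 | 164.00 | -7020.00 | 177120.00
Σ | 4460.00 |  |  | 83290.00 | 367640.00
X̄ = 83290.00 / 4460.00 = 18.67 mm
Ȳ = 367640.00 / 4460.00 = 82.43 mm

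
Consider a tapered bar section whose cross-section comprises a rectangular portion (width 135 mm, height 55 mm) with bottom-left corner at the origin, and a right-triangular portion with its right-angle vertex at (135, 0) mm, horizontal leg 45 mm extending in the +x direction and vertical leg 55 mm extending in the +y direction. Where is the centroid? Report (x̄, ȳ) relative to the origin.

rectangular portion: A = 135 × 55 = 7425.00, centroid at (67.50, 27.50).
triangular portion: A = ½·45·55 = 1237.50, centroid at (150.00, 18.33).
ΣA = 8662.50 mm², ΣAx̄ = 686812.50 mm³, ΣAȳ = 226875.00 mm³.
x̄ = 686812.50/8662.50 = 79.29 mm; ȳ = 226875.00/8662.50 = 26.19 mm.

x̄ = 79.29 mm, ȳ = 26.19 mm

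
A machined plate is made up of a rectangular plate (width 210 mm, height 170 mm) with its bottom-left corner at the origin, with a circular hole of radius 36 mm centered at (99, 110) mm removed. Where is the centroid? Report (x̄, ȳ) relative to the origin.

Part | A | x̄ᵢ | ȳᵢ | A·x̄ᵢ | A·ȳᵢ
plate | 35700.00 | 105.00 | 85.00 | 3748500.00 | 3034500.00
hole | -4071.50 | 99.00 | 110.00 | -403078.90 | -447865.45
Σ | 31628.50 |  |  | 3345421.10 | 2586634.55
x̄ = 3345421.10 / 31628.50 = 105.77 mm
ȳ = 2586634.55 / 31628.50 = 81.78 mm

x̄ = 105.77 mm, ȳ = 81.78 mm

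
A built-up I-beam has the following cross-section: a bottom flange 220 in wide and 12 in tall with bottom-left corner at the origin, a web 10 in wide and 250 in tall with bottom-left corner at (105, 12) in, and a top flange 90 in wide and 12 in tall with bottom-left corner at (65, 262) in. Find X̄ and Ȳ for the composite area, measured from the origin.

X̄ = 110.00 in, Ȳ = 104.14 in

bottom flange: A = 220 × 12 = 2640.00, centroid at (110.00, 6.00).
web: A = 10 × 250 = 2500.00, centroid at (110.00, 137.00).
top flange: A = 90 × 12 = 1080.00, centroid at (110.00, 268.00).
ΣA = 6220.00 in², ΣAX̄ = 684200.00 in³, ΣAȲ = 647780.00 in³.
X̄ = 684200.00/6220.00 = 110.00 in; Ȳ = 647780.00/6220.00 = 104.14 in.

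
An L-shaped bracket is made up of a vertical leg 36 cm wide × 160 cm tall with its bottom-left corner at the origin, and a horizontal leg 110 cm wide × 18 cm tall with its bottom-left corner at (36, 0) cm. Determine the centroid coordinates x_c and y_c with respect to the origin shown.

vertical leg: A = 36 × 160 = 5760.00, centroid at (18.00, 80.00).
horizontal leg: A = 110 × 18 = 1980.00, centroid at (91.00, 9.00).
ΣA = 7740.00 cm², ΣAx_c = 283860.00 cm³, ΣAy_c = 478620.00 cm³.
x_c = 283860.00/7740.00 = 36.67 cm; y_c = 478620.00/7740.00 = 61.84 cm.

x_c = 36.67 cm, y_c = 61.84 cm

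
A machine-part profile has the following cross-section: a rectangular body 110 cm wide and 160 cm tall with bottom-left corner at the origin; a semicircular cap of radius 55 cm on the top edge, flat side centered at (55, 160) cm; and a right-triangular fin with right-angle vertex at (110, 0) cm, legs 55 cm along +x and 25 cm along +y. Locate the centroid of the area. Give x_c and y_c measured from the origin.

x_c = 57.19 cm, y_c = 99.18 cm

Part | A | x̄ᵢ | ȳᵢ | A·x̄ᵢ | A·ȳᵢ
rectangular body | 17600.00 | 55.00 | 80.00 | 968000.00 | 1408000.00
semicircular top | 4751.66 | 55.00 | 183.34 | 261341.24 | 871182.09
triangular fin | 687.50 | 128.33 | 8.33 | 88229.17 | 5729.17
Σ | 23039.16 |  |  | 1317570.41 | 2284911.26
x_c = 1317570.41 / 23039.16 = 57.19 cm
y_c = 2284911.26 / 23039.16 = 99.18 cm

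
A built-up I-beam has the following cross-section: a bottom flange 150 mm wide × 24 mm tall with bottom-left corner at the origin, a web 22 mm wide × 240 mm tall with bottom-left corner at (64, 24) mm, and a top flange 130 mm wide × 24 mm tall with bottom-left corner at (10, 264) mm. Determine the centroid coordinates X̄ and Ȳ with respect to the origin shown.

X̄ = 75.00 mm, Ȳ = 138.72 mm

Part | A | x̄ᵢ | ȳᵢ | A·x̄ᵢ | A·ȳᵢ
bottom flange | 3600.00 | 75.00 | 12.00 | 270000.00 | 43200.00
web | 5280.00 | 75.00 | 144.00 | 396000.00 | 760320.00
top flange | 3120.00 | 75.00 | 276.00 | 234000.00 | 861120.00
Σ | 12000.00 |  |  | 900000.00 | 1664640.00
X̄ = 900000.00 / 12000.00 = 75.00 mm
Ȳ = 1664640.00 / 12000.00 = 138.72 mm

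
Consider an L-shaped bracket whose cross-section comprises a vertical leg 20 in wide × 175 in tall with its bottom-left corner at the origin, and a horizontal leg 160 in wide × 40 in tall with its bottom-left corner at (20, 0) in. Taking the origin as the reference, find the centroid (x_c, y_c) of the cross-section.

vertical leg: A = 20 × 175 = 3500.00, centroid at (10.00, 87.50).
horizontal leg: A = 160 × 40 = 6400.00, centroid at (100.00, 20.00).
ΣA = 9900.00 in², ΣAx_c = 675000.00 in³, ΣAy_c = 434250.00 in³.
x_c = 675000.00/9900.00 = 68.18 in; y_c = 434250.00/9900.00 = 43.86 in.

x_c = 68.18 in, y_c = 43.86 in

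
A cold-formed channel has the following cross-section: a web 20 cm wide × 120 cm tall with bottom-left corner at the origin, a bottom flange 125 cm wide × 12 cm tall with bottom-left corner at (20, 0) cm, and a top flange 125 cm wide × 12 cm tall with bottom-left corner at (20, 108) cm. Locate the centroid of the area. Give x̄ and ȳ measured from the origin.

web: A = 20 × 120 = 2400.00, centroid at (10.00, 60.00).
bottom flange: A = 125 × 12 = 1500.00, centroid at (82.50, 6.00).
top flange: A = 125 × 12 = 1500.00, centroid at (82.50, 114.00).
ΣA = 5400.00 cm²
ΣAx̄ = (2400.00)(10.00) + (1500.00)(82.50) + (1500.00)(82.50) = 271500.00 cm³
ΣAȳ = (2400.00)(60.00) + (1500.00)(6.00) + (1500.00)(114.00) = 324000.00 cm³
x̄ = 271500.00 / 5400.00 = 50.28 cm
ȳ = 324000.00 / 5400.00 = 60.00 cm

x̄ = 50.28 cm, ȳ = 60.00 cm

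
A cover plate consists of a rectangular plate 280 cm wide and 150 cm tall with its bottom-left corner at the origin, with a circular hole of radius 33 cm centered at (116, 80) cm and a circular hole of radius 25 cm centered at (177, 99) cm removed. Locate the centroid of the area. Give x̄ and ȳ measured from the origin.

x̄ = 140.26 cm, ȳ = 73.25 cm

plate: A = 280 × 150 = 42000.00, centroid at (140.00, 75.00).
hole 1: A = −π·33² = -3421.19, centroid at (116.00, 80.00).
hole 2: A = −π·25² = -1963.50, centroid at (177.00, 99.00).
ΣA = 36615.31 cm², ΣAx̄ = 5135602.76 cm³, ΣAȳ = 2681918.40 cm³.
x̄ = 5135602.76/36615.31 = 140.26 cm; ȳ = 2681918.40/36615.31 = 73.25 cm.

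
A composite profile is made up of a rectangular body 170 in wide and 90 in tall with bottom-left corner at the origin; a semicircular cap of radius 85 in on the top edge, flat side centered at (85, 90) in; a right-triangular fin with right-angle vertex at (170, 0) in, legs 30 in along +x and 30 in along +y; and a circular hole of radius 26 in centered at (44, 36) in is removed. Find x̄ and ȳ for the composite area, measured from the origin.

rectangular body: A = 170 × 90 = 15300.00, centroid at (85.00, 45.00).
semicircular top: A = ½π·85² = 11349.00, centroid at (85.00, 126.08).
triangular fin: A = ½·30·30 = 450.00, centroid at (180.00, 10.00).
hole: A = −π·26² = -2123.72, centroid at (44.00, 36.00).
ΣA = 24975.29 in², ΣAx̄ = 2252721.76 in³, ΣAȳ = 2047373.18 in³.
x̄ = 2252721.76/24975.29 = 90.20 in; ȳ = 2047373.18/24975.29 = 81.98 in.

x̄ = 90.20 in, ȳ = 81.98 in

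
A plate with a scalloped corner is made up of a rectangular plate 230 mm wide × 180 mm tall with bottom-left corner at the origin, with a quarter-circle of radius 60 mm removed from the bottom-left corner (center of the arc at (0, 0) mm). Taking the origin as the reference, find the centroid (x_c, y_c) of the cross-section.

Part | A | x̄ᵢ | ȳᵢ | A·x̄ᵢ | A·ȳᵢ
plate | 41400.00 | 115.00 | 90.00 | 4761000.00 | 3726000.00
removed quarter-circle | -2827.43 | 25.46 | 25.46 | -72000.00 | -72000.00
Σ | 38572.57 |  |  | 4689000.00 | 3654000.00
x_c = 4689000.00 / 38572.57 = 121.56 mm
y_c = 3654000.00 / 38572.57 = 94.73 mm

x_c = 121.56 mm, y_c = 94.73 mm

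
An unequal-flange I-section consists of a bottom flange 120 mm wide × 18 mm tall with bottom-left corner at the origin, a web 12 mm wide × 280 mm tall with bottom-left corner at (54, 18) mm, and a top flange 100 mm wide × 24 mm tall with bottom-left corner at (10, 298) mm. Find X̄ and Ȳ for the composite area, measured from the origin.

Part | A | x̄ᵢ | ȳᵢ | A·x̄ᵢ | A·ȳᵢ
bottom flange | 2160.00 | 60.00 | 9.00 | 129600.00 | 19440.00
web | 3360.00 | 60.00 | 158.00 | 201600.00 | 530880.00
top flange | 2400.00 | 60.00 | 310.00 | 144000.00 | 744000.00
Σ | 7920.00 |  |  | 475200.00 | 1294320.00
X̄ = 475200.00 / 7920.00 = 60.00 mm
Ȳ = 1294320.00 / 7920.00 = 163.42 mm

X̄ = 60.00 mm, Ȳ = 163.42 mm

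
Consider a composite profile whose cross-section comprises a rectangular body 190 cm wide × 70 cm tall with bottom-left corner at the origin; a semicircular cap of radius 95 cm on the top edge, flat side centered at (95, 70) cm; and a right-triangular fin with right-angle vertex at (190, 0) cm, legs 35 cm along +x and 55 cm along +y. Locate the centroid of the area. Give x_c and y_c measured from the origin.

x_c = 98.61 cm, y_c = 71.98 cm

Part | A | x̄ᵢ | ȳᵢ | A·x̄ᵢ | A·ȳᵢ
rectangular body | 13300.00 | 95.00 | 35.00 | 1263500.00 | 465500.00
semicircular top | 14176.44 | 95.00 | 110.32 | 1346761.50 | 1563933.91
triangular fin | 962.50 | 201.67 | 18.33 | 194104.17 | 17645.83
Σ | 28438.94 |  |  | 2804365.67 | 2047079.75
x_c = 2804365.67 / 28438.94 = 98.61 cm
y_c = 2047079.75 / 28438.94 = 71.98 cm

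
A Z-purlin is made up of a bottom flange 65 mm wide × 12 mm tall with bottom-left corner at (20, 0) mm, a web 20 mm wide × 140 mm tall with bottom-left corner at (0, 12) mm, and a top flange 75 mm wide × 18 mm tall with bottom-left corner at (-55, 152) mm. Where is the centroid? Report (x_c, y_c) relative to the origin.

bottom flange: A = 65 × 12 = 780.00, centroid at (52.50, 6.00).
web: A = 20 × 140 = 2800.00, centroid at (10.00, 82.00).
top flange: A = 75 × 18 = 1350.00, centroid at (-17.50, 161.00).
ΣA = 4930.00 mm²
ΣAx_c = (780.00)(52.50) + (2800.00)(10.00) + (1350.00)(-17.50) = 45325.00 mm³
ΣAy_c = (780.00)(6.00) + (2800.00)(82.00) + (1350.00)(161.00) = 451630.00 mm³
x_c = 45325.00 / 4930.00 = 9.19 mm
y_c = 451630.00 / 4930.00 = 91.61 mm

x_c = 9.19 mm, y_c = 91.61 mm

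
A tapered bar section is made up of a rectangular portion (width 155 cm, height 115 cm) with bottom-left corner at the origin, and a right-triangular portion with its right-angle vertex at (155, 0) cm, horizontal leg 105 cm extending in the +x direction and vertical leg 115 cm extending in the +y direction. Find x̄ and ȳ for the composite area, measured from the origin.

rectangular portion: A = 155 × 115 = 17825.00, centroid at (77.50, 57.50).
triangular portion: A = ½·105·115 = 6037.50, centroid at (190.00, 38.33).
ΣA = 23862.50 cm²
ΣAx̄ = (17825.00)(77.50) + (6037.50)(190.00) = 2528562.50 cm³
ΣAȳ = (17825.00)(57.50) + (6037.50)(38.33) = 1256375.00 cm³
x̄ = 2528562.50 / 23862.50 = 105.96 cm
ȳ = 1256375.00 / 23862.50 = 52.65 cm

x̄ = 105.96 cm, ȳ = 52.65 cm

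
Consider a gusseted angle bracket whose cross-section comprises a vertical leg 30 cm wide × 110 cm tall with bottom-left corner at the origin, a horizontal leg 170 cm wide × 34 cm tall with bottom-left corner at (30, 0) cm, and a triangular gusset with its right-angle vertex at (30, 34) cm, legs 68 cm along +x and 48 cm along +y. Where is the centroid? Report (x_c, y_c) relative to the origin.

x_c = 74.70 cm, y_c = 33.73 cm

Part | A | x̄ᵢ | ȳᵢ | A·x̄ᵢ | A·ȳᵢ
vertical leg | 3300.00 | 15.00 | 55.00 | 49500.00 | 181500.00
horizontal leg | 5780.00 | 115.00 | 17.00 | 664700.00 | 98260.00
gusset | 1632.00 | 52.67 | 50.00 | 85952.00 | 81600.00
Σ | 10712.00 |  |  | 800152.00 | 361360.00
x_c = 800152.00 / 10712.00 = 74.70 cm
y_c = 361360.00 / 10712.00 = 33.73 cm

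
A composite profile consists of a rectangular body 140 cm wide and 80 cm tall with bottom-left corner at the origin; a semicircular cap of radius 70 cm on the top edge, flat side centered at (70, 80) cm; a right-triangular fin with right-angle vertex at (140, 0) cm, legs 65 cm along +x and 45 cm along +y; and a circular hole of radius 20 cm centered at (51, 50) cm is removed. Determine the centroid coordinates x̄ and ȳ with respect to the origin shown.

Part | A | x̄ᵢ | ȳᵢ | A·x̄ᵢ | A·ȳᵢ
rectangular body | 11200.00 | 70.00 | 40.00 | 784000.00 | 448000.00
semicircular top | 7696.90 | 70.00 | 109.71 | 538783.14 | 844418.83
triangular fin | 1462.50 | 161.67 | 15.00 | 236437.50 | 21937.50
hole | -1256.64 | 51.00 | 50.00 | -64088.49 | -62831.85
Σ | 19102.76 |  |  | 1495132.15 | 1251524.47
x̄ = 1495132.15 / 19102.76 = 78.27 cm
ȳ = 1251524.47 / 19102.76 = 65.52 cm

x̄ = 78.27 cm, ȳ = 65.52 cm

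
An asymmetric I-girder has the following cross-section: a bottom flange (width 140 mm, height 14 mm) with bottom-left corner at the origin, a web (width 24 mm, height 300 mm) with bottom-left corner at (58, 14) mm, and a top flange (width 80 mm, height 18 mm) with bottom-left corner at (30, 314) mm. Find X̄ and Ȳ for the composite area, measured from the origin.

X̄ = 70.00 mm, Ȳ = 156.57 mm

bottom flange: A = 140 × 14 = 1960.00, centroid at (70.00, 7.00).
web: A = 24 × 300 = 7200.00, centroid at (70.00, 164.00).
top flange: A = 80 × 18 = 1440.00, centroid at (70.00, 323.00).
ΣA = 10600.00 mm², ΣAX̄ = 742000.00 mm³, ΣAȲ = 1659640.00 mm³.
X̄ = 742000.00/10600.00 = 70.00 mm; Ȳ = 1659640.00/10600.00 = 156.57 mm.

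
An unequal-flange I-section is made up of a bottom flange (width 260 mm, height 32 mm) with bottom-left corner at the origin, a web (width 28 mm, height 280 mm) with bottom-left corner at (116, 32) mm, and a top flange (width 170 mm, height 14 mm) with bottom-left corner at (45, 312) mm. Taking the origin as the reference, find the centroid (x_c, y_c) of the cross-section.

bottom flange: A = 260 × 32 = 8320.00, centroid at (130.00, 16.00).
web: A = 28 × 280 = 7840.00, centroid at (130.00, 172.00).
top flange: A = 170 × 14 = 2380.00, centroid at (130.00, 319.00).
ΣA = 18540.00 mm², ΣAx_c = 2410200.00 mm³, ΣAy_c = 2240820.00 mm³.
x_c = 2410200.00/18540.00 = 130.00 mm; y_c = 2240820.00/18540.00 = 120.86 mm.

x_c = 130.00 mm, y_c = 120.86 mm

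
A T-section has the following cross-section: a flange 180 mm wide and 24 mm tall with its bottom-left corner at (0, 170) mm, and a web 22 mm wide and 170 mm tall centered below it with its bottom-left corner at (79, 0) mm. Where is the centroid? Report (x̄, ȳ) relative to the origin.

x̄ = 90.00 mm, ȳ = 136.99 mm

web: A = 22 × 170 = 3740.00, centroid at (90.00, 85.00).
flange: A = 180 × 24 = 4320.00, centroid at (90.00, 182.00).
ΣA = 8060.00 mm²
ΣAx̄ = (3740.00)(90.00) + (4320.00)(90.00) = 725400.00 mm³
ΣAȳ = (3740.00)(85.00) + (4320.00)(182.00) = 1104140.00 mm³
x̄ = 725400.00 / 8060.00 = 90.00 mm
ȳ = 1104140.00 / 8060.00 = 136.99 mm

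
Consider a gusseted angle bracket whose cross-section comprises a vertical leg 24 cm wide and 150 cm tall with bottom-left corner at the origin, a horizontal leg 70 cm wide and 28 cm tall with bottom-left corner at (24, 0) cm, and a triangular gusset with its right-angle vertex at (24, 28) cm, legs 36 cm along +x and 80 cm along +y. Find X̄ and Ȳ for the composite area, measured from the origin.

vertical leg: A = 24 × 150 = 3600.00, centroid at (12.00, 75.00).
horizontal leg: A = 70 × 28 = 1960.00, centroid at (59.00, 14.00).
gusset: A = ½·36·80 = 1440.00, centroid at (36.00, 54.67).
ΣA = 7000.00 cm², ΣAX̄ = 210680.00 cm³, ΣAȲ = 376160.00 cm³.
X̄ = 210680.00/7000.00 = 30.10 cm; Ȳ = 376160.00/7000.00 = 53.74 cm.

X̄ = 30.10 cm, Ȳ = 53.74 cm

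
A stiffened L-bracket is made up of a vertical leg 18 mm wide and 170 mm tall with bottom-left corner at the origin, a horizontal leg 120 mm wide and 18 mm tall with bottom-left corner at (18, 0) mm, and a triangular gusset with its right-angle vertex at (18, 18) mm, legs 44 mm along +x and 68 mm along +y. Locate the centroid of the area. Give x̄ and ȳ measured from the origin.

vertical leg: A = 18 × 170 = 3060.00, centroid at (9.00, 85.00).
horizontal leg: A = 120 × 18 = 2160.00, centroid at (78.00, 9.00).
gusset: A = ½·44·68 = 1496.00, centroid at (32.67, 40.67).
ΣA = 6716.00 mm², ΣAx̄ = 244889.33 mm³, ΣAȳ = 340377.33 mm³.
x̄ = 244889.33/6716.00 = 36.46 mm; ȳ = 340377.33/6716.00 = 50.68 mm.

x̄ = 36.46 mm, ȳ = 50.68 mm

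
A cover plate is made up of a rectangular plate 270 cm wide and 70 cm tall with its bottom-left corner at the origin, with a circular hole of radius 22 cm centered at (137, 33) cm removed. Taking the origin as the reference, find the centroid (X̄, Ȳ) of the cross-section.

X̄ = 134.83 cm, Ȳ = 35.17 cm

Part | A | x̄ᵢ | ȳᵢ | A·x̄ᵢ | A·ȳᵢ
plate | 18900.00 | 135.00 | 35.00 | 2551500.00 | 661500.00
hole | -1520.53 | 137.00 | 33.00 | -208312.73 | -50177.52
Σ | 17379.47 |  |  | 2343187.27 | 611322.48
X̄ = 2343187.27 / 17379.47 = 134.83 cm
Ȳ = 611322.48 / 17379.47 = 35.17 cm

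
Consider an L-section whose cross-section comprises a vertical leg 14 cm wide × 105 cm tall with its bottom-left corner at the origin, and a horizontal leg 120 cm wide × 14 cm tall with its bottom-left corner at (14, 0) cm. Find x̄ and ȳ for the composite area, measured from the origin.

x̄ = 42.73 cm, ȳ = 28.23 cm

vertical leg: A = 14 × 105 = 1470.00, centroid at (7.00, 52.50).
horizontal leg: A = 120 × 14 = 1680.00, centroid at (74.00, 7.00).
ΣA = 3150.00 cm²
ΣAx̄ = (1470.00)(7.00) + (1680.00)(74.00) = 134610.00 cm³
ΣAȳ = (1470.00)(52.50) + (1680.00)(7.00) = 88935.00 cm³
x̄ = 134610.00 / 3150.00 = 42.73 cm
ȳ = 88935.00 / 3150.00 = 28.23 cm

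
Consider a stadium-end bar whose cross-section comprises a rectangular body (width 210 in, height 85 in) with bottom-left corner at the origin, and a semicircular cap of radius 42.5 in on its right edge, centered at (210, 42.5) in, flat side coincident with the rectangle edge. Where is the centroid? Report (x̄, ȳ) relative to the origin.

x̄ = 121.87 in, ȳ = 42.50 in

Part | A | x̄ᵢ | ȳᵢ | A·x̄ᵢ | A·ȳᵢ
rectangular body | 17850.00 | 105.00 | 42.50 | 1874250.00 | 758625.00
semicircular end | 2837.25 | 228.04 | 42.50 | 646999.77 | 120583.16
Σ | 20687.25 |  |  | 2521249.77 | 879208.16
x̄ = 2521249.77 / 20687.25 = 121.87 in
ȳ = 879208.16 / 20687.25 = 42.50 in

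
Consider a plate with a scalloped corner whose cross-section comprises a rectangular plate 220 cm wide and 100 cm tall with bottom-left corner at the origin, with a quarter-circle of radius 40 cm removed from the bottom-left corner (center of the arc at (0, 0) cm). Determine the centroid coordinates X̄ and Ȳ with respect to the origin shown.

X̄ = 115.64 cm, Ȳ = 52.00 cm

plate: A = 220 × 100 = 22000.00, centroid at (110.00, 50.00).
removed quarter-circle: A = −¼π·40² = -1256.64, centroid at (16.98, 16.98).
ΣA = 20743.36 cm²
ΣAX̄ = (22000.00)(110.00) + (-1256.64)(16.98) = 2398666.67 cm³
ΣAȲ = (22000.00)(50.00) + (-1256.64)(16.98) = 1078666.67 cm³
X̄ = 2398666.67 / 20743.36 = 115.64 cm
Ȳ = 1078666.67 / 20743.36 = 52.00 cm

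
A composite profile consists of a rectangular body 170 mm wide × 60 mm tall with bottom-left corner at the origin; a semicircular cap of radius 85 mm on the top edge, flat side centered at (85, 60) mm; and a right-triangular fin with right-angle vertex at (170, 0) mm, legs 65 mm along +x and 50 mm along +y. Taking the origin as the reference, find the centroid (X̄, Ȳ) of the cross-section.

X̄ = 92.48 mm, Ȳ = 61.42 mm

rectangular body: A = 170 × 60 = 10200.00, centroid at (85.00, 30.00).
semicircular top: A = ½π·85² = 11349.00, centroid at (85.00, 96.08).
triangular fin: A = ½·65·50 = 1625.00, centroid at (191.67, 16.67).
ΣA = 23174.00 mm²
ΣAX̄ = (10200.00)(85.00) + (11349.00)(85.00) + (1625.00)(191.67) = 2143123.63 mm³
ΣAȲ = (10200.00)(30.00) + (11349.00)(96.08) + (1625.00)(16.67) = 1423440.21 mm³
X̄ = 2143123.63 / 23174.00 = 92.48 mm
Ȳ = 1423440.21 / 23174.00 = 61.42 mm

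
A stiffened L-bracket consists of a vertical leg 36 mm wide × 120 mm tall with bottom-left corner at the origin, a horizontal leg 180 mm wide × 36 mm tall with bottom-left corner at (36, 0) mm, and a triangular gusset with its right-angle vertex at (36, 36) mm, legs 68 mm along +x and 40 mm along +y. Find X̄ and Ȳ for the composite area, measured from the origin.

X̄ = 80.10 mm, Ȳ = 36.43 mm

vertical leg: A = 36 × 120 = 4320.00, centroid at (18.00, 60.00).
horizontal leg: A = 180 × 36 = 6480.00, centroid at (126.00, 18.00).
gusset: A = ½·68·40 = 1360.00, centroid at (58.67, 49.33).
ΣA = 12160.00 mm², ΣAX̄ = 974026.67 mm³, ΣAȲ = 442933.33 mm³.
X̄ = 974026.67/12160.00 = 80.10 mm; Ȳ = 442933.33/12160.00 = 36.43 mm.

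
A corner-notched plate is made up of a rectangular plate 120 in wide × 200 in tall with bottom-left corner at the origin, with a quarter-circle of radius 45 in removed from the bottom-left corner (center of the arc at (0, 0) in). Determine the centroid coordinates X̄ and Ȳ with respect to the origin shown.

X̄ = 62.90 in, Ȳ = 105.74 in

Part | A | x̄ᵢ | ȳᵢ | A·x̄ᵢ | A·ȳᵢ
plate | 24000.00 | 60.00 | 100.00 | 1440000.00 | 2400000.00
removed quarter-circle | -1590.43 | 19.10 | 19.10 | -30375.00 | -30375.00
Σ | 22409.57 |  |  | 1409625.00 | 2369625.00
X̄ = 1409625.00 / 22409.57 = 62.90 in
Ȳ = 2369625.00 / 22409.57 = 105.74 in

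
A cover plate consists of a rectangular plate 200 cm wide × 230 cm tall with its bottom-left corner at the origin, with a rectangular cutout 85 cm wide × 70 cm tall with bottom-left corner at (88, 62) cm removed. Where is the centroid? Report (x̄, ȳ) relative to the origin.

plate: A = 200 × 230 = 46000.00, centroid at (100.00, 115.00).
hole: A = −(85 × 70) = -5950.00, centroid at (130.50, 97.00).
ΣA = 40050.00 cm², ΣAx̄ = 3823525.00 cm³, ΣAȳ = 4712850.00 cm³.
x̄ = 3823525.00/40050.00 = 95.47 cm; ȳ = 4712850.00/40050.00 = 117.67 cm.

x̄ = 95.47 cm, ȳ = 117.67 cm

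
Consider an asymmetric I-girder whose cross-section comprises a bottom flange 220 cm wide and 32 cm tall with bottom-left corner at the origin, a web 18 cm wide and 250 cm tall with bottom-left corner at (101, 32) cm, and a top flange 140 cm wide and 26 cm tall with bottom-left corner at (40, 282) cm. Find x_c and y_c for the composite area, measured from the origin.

Part | A | x̄ᵢ | ȳᵢ | A·x̄ᵢ | A·ȳᵢ
bottom flange | 7040.00 | 110.00 | 16.00 | 774400.00 | 112640.00
web | 4500.00 | 110.00 | 157.00 | 495000.00 | 706500.00
top flange | 3640.00 | 110.00 | 295.00 | 400400.00 | 1073800.00
Σ | 15180.00 |  |  | 1669800.00 | 1892940.00
x_c = 1669800.00 / 15180.00 = 110.00 cm
y_c = 1892940.00 / 15180.00 = 124.70 cm

x_c = 110.00 cm, y_c = 124.70 cm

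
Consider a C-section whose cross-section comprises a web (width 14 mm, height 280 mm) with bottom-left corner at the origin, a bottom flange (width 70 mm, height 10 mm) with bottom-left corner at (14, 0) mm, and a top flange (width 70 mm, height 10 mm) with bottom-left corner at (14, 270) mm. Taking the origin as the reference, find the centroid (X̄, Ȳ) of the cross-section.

X̄ = 18.05 mm, Ȳ = 140.00 mm

Part | A | x̄ᵢ | ȳᵢ | A·x̄ᵢ | A·ȳᵢ
web | 3920.00 | 7.00 | 140.00 | 27440.00 | 548800.00
bottom flange | 700.00 | 49.00 | 5.00 | 34300.00 | 3500.00
top flange | 700.00 | 49.00 | 275.00 | 34300.00 | 192500.00
Σ | 5320.00 |  |  | 96040.00 | 744800.00
X̄ = 96040.00 / 5320.00 = 18.05 mm
Ȳ = 744800.00 / 5320.00 = 140.00 mm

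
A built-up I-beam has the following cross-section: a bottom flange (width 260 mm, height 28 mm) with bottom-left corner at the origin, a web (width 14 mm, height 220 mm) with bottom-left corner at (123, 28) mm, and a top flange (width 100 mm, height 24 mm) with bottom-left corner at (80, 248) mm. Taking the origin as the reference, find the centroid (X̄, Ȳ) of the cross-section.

X̄ = 130.00 mm, Ȳ = 90.20 mm

Part | A | x̄ᵢ | ȳᵢ | A·x̄ᵢ | A·ȳᵢ
bottom flange | 7280.00 | 130.00 | 14.00 | 946400.00 | 101920.00
web | 3080.00 | 130.00 | 138.00 | 400400.00 | 425040.00
top flange | 2400.00 | 130.00 | 260.00 | 312000.00 | 624000.00
Σ | 12760.00 |  |  | 1658800.00 | 1150960.00
X̄ = 1658800.00 / 12760.00 = 130.00 mm
Ȳ = 1150960.00 / 12760.00 = 90.20 mm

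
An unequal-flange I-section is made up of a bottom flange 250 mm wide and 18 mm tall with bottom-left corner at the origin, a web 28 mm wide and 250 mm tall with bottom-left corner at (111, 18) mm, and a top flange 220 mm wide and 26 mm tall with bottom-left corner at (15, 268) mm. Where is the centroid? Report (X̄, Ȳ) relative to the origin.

X̄ = 125.00 mm, Ȳ = 153.82 mm

Part | A | x̄ᵢ | ȳᵢ | A·x̄ᵢ | A·ȳᵢ
bottom flange | 4500.00 | 125.00 | 9.00 | 562500.00 | 40500.00
web | 7000.00 | 125.00 | 143.00 | 875000.00 | 1001000.00
top flange | 5720.00 | 125.00 | 281.00 | 715000.00 | 1607320.00
Σ | 17220.00 |  |  | 2152500.00 | 2648820.00
X̄ = 2152500.00 / 17220.00 = 125.00 mm
Ȳ = 2648820.00 / 17220.00 = 153.82 mm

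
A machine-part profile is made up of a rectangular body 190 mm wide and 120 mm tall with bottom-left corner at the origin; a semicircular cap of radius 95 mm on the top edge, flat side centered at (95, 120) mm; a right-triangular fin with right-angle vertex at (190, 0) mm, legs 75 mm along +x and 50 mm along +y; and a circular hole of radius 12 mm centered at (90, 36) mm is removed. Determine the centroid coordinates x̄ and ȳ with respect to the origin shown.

x̄ = 100.92 mm, ȳ = 95.20 mm

rectangular body: A = 190 × 120 = 22800.00, centroid at (95.00, 60.00).
semicircular top: A = ½π·95² = 14176.44, centroid at (95.00, 160.32).
triangular fin: A = ½·75·50 = 1875.00, centroid at (215.00, 16.67).
hole: A = −π·12² = -452.39, centroid at (90.00, 36.00).
ΣA = 38399.05 mm²
ΣAx̄ = (22800.00)(95.00) + (14176.44)(95.00) + (1875.00)(215.00) + (-452.39)(90.00) = 3875171.46 mm³
ΣAȳ = (22800.00)(60.00) + (14176.44)(160.32) + (1875.00)(16.67) + (-452.39)(36.00) = 3655719.74 mm³
x̄ = 3875171.46 / 38399.05 = 100.92 mm
ȳ = 3655719.74 / 38399.05 = 95.20 mm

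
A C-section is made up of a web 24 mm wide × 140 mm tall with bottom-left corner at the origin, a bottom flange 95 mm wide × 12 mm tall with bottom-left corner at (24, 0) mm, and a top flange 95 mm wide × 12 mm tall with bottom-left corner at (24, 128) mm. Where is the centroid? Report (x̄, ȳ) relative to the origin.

x̄ = 36.05 mm, ȳ = 70.00 mm

web: A = 24 × 140 = 3360.00, centroid at (12.00, 70.00).
bottom flange: A = 95 × 12 = 1140.00, centroid at (71.50, 6.00).
top flange: A = 95 × 12 = 1140.00, centroid at (71.50, 134.00).
ΣA = 5640.00 mm², ΣAx̄ = 203340.00 mm³, ΣAȳ = 394800.00 mm³.
x̄ = 203340.00/5640.00 = 36.05 mm; ȳ = 394800.00/5640.00 = 70.00 mm.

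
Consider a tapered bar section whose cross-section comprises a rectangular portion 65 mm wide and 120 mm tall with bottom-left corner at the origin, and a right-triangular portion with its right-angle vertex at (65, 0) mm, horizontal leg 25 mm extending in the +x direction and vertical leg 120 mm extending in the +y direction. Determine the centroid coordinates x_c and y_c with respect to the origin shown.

x_c = 39.09 mm, y_c = 56.77 mm

Part | A | x̄ᵢ | ȳᵢ | A·x̄ᵢ | A·ȳᵢ
rectangular portion | 7800.00 | 32.50 | 60.00 | 253500.00 | 468000.00
triangular portion | 1500.00 | 73.33 | 40.00 | 110000.00 | 60000.00
Σ | 9300.00 |  |  | 363500.00 | 528000.00
x_c = 363500.00 / 9300.00 = 39.09 mm
y_c = 528000.00 / 9300.00 = 56.77 mm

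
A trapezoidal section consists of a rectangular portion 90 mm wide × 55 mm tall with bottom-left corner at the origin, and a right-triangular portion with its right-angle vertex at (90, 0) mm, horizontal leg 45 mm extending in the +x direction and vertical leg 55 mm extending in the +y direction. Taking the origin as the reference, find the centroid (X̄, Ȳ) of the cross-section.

Part | A | x̄ᵢ | ȳᵢ | A·x̄ᵢ | A·ȳᵢ
rectangular portion | 4950.00 | 45.00 | 27.50 | 222750.00 | 136125.00
triangular portion | 1237.50 | 105.00 | 18.33 | 129937.50 | 22687.50
Σ | 6187.50 |  |  | 352687.50 | 158812.50
X̄ = 352687.50 / 6187.50 = 57.00 mm
Ȳ = 158812.50 / 6187.50 = 25.67 mm

X̄ = 57.00 mm, Ȳ = 25.67 mm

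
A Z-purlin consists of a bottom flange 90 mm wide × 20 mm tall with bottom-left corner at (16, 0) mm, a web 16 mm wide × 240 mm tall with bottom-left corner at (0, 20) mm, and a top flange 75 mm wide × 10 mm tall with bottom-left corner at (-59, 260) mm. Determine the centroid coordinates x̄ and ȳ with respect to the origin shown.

x̄ = 19.47 mm, ȳ = 118.05 mm

Part | A | x̄ᵢ | ȳᵢ | A·x̄ᵢ | A·ȳᵢ
bottom flange | 1800.00 | 61.00 | 10.00 | 109800.00 | 18000.00
web | 3840.00 | 8.00 | 140.00 | 30720.00 | 537600.00
top flange | 750.00 | -21.50 | 265.00 | -16125.00 | 198750.00
Σ | 6390.00 |  |  | 124395.00 | 754350.00
x̄ = 124395.00 / 6390.00 = 19.47 mm
ȳ = 754350.00 / 6390.00 = 118.05 mm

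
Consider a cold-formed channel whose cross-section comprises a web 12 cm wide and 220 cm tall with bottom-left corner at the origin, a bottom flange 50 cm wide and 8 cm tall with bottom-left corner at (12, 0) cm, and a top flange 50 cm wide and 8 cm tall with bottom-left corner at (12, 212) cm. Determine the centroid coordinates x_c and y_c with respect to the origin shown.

Part | A | x̄ᵢ | ȳᵢ | A·x̄ᵢ | A·ȳᵢ
web | 2640.00 | 6.00 | 110.00 | 15840.00 | 290400.00
bottom flange | 400.00 | 37.00 | 4.00 | 14800.00 | 1600.00
top flange | 400.00 | 37.00 | 216.00 | 14800.00 | 86400.00
Σ | 3440.00 |  |  | 45440.00 | 378400.00
x_c = 45440.00 / 3440.00 = 13.21 cm
y_c = 378400.00 / 3440.00 = 110.00 cm

x_c = 13.21 cm, y_c = 110.00 cm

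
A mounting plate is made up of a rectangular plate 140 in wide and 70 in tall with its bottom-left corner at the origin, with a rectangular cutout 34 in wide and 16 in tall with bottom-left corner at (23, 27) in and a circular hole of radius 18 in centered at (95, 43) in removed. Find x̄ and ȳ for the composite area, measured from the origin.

plate: A = 140 × 70 = 9800.00, centroid at (70.00, 35.00).
hole 1: A = −(34 × 16) = -544.00, centroid at (40.00, 35.00).
hole 2: A = −π·18² = -1017.88, centroid at (95.00, 43.00).
ΣA = 8238.12 in²
ΣAx̄ = (9800.00)(70.00) + (-544.00)(40.00) + (-1017.88)(95.00) = 567541.78 in³
ΣAȳ = (9800.00)(35.00) + (-544.00)(35.00) + (-1017.88)(43.00) = 280191.33 in³
x̄ = 567541.78 / 8238.12 = 68.89 in
ȳ = 280191.33 / 8238.12 = 34.01 in

x̄ = 68.89 in, ȳ = 34.01 in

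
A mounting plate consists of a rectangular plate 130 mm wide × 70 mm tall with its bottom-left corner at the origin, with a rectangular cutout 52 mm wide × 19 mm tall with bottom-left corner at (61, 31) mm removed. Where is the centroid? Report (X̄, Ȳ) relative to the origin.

plate: A = 130 × 70 = 9100.00, centroid at (65.00, 35.00).
hole: A = −(52 × 19) = -988.00, centroid at (87.00, 40.50).
ΣA = 8112.00 mm², ΣAX̄ = 505544.00 mm³, ΣAȲ = 278486.00 mm³.
X̄ = 505544.00/8112.00 = 62.32 mm; Ȳ = 278486.00/8112.00 = 34.33 mm.

X̄ = 62.32 mm, Ȳ = 34.33 mm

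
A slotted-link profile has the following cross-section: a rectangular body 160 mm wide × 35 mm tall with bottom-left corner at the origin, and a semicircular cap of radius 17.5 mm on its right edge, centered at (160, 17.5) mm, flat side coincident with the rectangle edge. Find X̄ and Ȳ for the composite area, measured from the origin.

Part | A | x̄ᵢ | ȳᵢ | A·x̄ᵢ | A·ȳᵢ
rectangular body | 5600.00 | 80.00 | 17.50 | 448000.00 | 98000.00
semicircular end | 481.06 | 167.43 | 17.50 | 80541.94 | 8418.49
Σ | 6081.06 |  |  | 528541.94 | 106418.49
X̄ = 528541.94 / 6081.06 = 86.92 mm
Ȳ = 106418.49 / 6081.06 = 17.50 mm

X̄ = 86.92 mm, Ȳ = 17.50 mm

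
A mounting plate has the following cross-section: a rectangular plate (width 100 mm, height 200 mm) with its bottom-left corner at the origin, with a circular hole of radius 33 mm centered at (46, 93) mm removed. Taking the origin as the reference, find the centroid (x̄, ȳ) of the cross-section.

x̄ = 50.83 mm, ȳ = 101.44 mm

plate: A = 100 × 200 = 20000.00, centroid at (50.00, 100.00).
hole: A = −π·33² = -3421.19, centroid at (46.00, 93.00).
ΣA = 16578.81 mm²
ΣAx̄ = (20000.00)(50.00) + (-3421.19)(46.00) = 842625.06 mm³
ΣAȳ = (20000.00)(100.00) + (-3421.19)(93.00) = 1681828.92 mm³
x̄ = 842625.06 / 16578.81 = 50.83 mm
ȳ = 1681828.92 / 16578.81 = 101.44 mm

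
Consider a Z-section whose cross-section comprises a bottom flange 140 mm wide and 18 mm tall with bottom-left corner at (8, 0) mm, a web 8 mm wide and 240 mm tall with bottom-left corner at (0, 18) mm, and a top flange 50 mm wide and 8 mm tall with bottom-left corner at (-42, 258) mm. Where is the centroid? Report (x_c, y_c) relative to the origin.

x_c = 40.79 mm, y_c = 81.08 mm

bottom flange: A = 140 × 18 = 2520.00, centroid at (78.00, 9.00).
web: A = 8 × 240 = 1920.00, centroid at (4.00, 138.00).
top flange: A = 50 × 8 = 400.00, centroid at (-17.00, 262.00).
ΣA = 4840.00 mm²
ΣAx_c = (2520.00)(78.00) + (1920.00)(4.00) + (400.00)(-17.00) = 197440.00 mm³
ΣAy_c = (2520.00)(9.00) + (1920.00)(138.00) + (400.00)(262.00) = 392440.00 mm³
x_c = 197440.00 / 4840.00 = 40.79 mm
y_c = 392440.00 / 4840.00 = 81.08 mm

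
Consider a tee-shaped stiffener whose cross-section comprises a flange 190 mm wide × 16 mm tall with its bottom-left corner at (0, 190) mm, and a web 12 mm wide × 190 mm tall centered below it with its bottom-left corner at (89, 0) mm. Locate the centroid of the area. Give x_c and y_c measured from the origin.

web: A = 12 × 190 = 2280.00, centroid at (95.00, 95.00).
flange: A = 190 × 16 = 3040.00, centroid at (95.00, 198.00).
ΣA = 5320.00 mm², ΣAx_c = 505400.00 mm³, ΣAy_c = 818520.00 mm³.
x_c = 505400.00/5320.00 = 95.00 mm; y_c = 818520.00/5320.00 = 153.86 mm.

x_c = 95.00 mm, y_c = 153.86 mm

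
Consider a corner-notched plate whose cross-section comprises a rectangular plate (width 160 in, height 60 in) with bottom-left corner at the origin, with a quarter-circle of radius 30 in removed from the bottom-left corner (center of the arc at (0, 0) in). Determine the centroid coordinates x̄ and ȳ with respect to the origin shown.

x̄ = 85.35 in, ȳ = 31.37 in

plate: A = 160 × 60 = 9600.00, centroid at (80.00, 30.00).
removed quarter-circle: A = −¼π·30² = -706.86, centroid at (12.73, 12.73).
ΣA = 8893.14 in², ΣAx̄ = 759000.00 in³, ΣAȳ = 279000.00 in³.
x̄ = 759000.00/8893.14 = 85.35 in; ȳ = 279000.00/8893.14 = 31.37 in.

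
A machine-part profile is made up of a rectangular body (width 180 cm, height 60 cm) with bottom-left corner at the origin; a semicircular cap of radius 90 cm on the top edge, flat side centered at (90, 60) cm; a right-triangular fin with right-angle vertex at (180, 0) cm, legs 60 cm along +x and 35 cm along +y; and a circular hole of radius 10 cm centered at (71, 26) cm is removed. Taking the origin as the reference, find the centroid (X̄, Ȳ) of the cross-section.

X̄ = 95.01 cm, Ȳ = 65.03 cm

rectangular body: A = 180 × 60 = 10800.00, centroid at (90.00, 30.00).
semicircular top: A = ½π·90² = 12723.45, centroid at (90.00, 98.20).
triangular fin: A = ½·60·35 = 1050.00, centroid at (200.00, 11.67).
hole: A = −π·10² = -314.16, centroid at (71.00, 26.00).
ΣA = 24259.29 cm², ΣAX̄ = 2304805.21 cm³, ΣAȲ = 1577488.87 cm³.
X̄ = 2304805.21/24259.29 = 95.01 cm; Ȳ = 1577488.87/24259.29 = 65.03 cm.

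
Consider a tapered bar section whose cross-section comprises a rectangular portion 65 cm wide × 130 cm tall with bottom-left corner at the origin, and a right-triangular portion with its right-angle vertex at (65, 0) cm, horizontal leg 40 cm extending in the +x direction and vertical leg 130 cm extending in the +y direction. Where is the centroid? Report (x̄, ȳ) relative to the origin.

rectangular portion: A = 65 × 130 = 8450.00, centroid at (32.50, 65.00).
triangular portion: A = ½·40·130 = 2600.00, centroid at (78.33, 43.33).
ΣA = 11050.00 cm²
ΣAx̄ = (8450.00)(32.50) + (2600.00)(78.33) = 478291.67 cm³
ΣAȳ = (8450.00)(65.00) + (2600.00)(43.33) = 661916.67 cm³
x̄ = 478291.67 / 11050.00 = 43.28 cm
ȳ = 661916.67 / 11050.00 = 59.90 cm

x̄ = 43.28 cm, ȳ = 59.90 cm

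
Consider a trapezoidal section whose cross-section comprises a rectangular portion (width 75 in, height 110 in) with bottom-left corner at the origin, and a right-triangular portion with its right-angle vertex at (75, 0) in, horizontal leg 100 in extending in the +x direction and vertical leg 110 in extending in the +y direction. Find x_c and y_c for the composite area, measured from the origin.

x_c = 65.83 in, y_c = 47.67 in

rectangular portion: A = 75 × 110 = 8250.00, centroid at (37.50, 55.00).
triangular portion: A = ½·100·110 = 5500.00, centroid at (108.33, 36.67).
ΣA = 13750.00 in², ΣAx_c = 905208.33 in³, ΣAy_c = 655416.67 in³.
x_c = 905208.33/13750.00 = 65.83 in; y_c = 655416.67/13750.00 = 47.67 in.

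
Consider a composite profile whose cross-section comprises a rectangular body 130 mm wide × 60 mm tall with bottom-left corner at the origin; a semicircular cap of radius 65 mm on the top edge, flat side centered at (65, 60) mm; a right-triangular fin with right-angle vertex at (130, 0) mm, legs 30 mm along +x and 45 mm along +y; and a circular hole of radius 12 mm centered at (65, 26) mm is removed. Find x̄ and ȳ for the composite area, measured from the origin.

x̄ = 68.45 mm, ȳ = 55.50 mm

rectangular body: A = 130 × 60 = 7800.00, centroid at (65.00, 30.00).
semicircular top: A = ½π·65² = 6636.61, centroid at (65.00, 87.59).
triangular fin: A = ½·30·45 = 675.00, centroid at (140.00, 15.00).
hole: A = −π·12² = -452.39, centroid at (65.00, 26.00).
ΣA = 14659.23 mm², ΣAx̄ = 1003474.63 mm³, ΣAȳ = 813643.08 mm³.
x̄ = 1003474.63/14659.23 = 68.45 mm; ȳ = 813643.08/14659.23 = 55.50 mm.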